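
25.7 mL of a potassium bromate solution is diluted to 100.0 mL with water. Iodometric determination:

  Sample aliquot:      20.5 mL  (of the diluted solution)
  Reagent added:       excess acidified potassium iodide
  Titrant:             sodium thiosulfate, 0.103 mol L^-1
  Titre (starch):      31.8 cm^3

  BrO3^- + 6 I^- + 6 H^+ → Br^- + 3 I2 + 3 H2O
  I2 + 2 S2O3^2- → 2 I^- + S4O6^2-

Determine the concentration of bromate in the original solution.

n(S2O3^2-) = 0.0318 × 0.103 = 3.28 × 10^-3 mol
n(I2) = n(S2O3^2-)/2 = 1.64 × 10^-3 mol
From the 1:3 ratio, n(BrO3^-) in the aliquot = 1/3 × 1.64 × 10^-3 = 5.46 × 10^-4 mol
[BrO3^-]_dilute = 5.46 × 10^-4 / 0.0205 = 0.0266 mol/L
[BrO3^-]_original = 0.0266 × 100.0/25.7 = 0.104 mol/L

0.104 mol/L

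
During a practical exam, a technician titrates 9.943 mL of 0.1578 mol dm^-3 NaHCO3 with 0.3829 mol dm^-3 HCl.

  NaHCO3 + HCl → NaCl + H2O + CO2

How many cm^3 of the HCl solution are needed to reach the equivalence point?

n(NaHCO3) = 0.009943 L × 0.1578 mol/L = 1.569 × 10^-3 mol
n(HCl) = 1.569 × 10^-3 mol (1:1 stoichiometry)
V(HCl) = 1.569 × 10^-3 mol / 0.3829 mol/L = 0.004098 L = 4.098 mL

4.098 mL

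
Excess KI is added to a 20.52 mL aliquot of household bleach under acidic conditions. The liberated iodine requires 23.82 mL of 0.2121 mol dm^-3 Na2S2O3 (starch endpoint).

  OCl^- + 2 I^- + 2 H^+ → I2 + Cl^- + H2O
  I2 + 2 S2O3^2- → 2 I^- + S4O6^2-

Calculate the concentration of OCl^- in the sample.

0.1231 mol/L

n(S2O3^2-) = 0.02382 × 0.2121 = 5.052 × 10^-3 mol
n(I2) = n(S2O3^2-)/2 = 2.526 × 10^-3 mol
n(OCl^-) in the aliquot = 2.526 × 10^-3 mol (1:1 ratio)
[OCl^-] = 2.526 × 10^-3 / 0.02052 = 0.1231 mol/L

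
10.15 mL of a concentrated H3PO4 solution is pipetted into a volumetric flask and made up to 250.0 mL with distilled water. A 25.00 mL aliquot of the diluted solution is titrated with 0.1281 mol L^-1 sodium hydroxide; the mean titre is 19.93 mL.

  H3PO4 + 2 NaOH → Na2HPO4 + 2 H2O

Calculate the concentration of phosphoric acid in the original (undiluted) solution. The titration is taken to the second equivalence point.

1.258 mol/L

n(NaOH) = 0.01993 × 0.1281 = 2.553 × 10^-3 mol
From the 1:2 ratio, n(H3PO4) in the aliquot = 1/2 × 2.553 × 10^-3 = 1.277 × 10^-3 mol
[H3PO4]_dilute = 1.277 × 10^-3 / 0.02500 = 0.05106 mol/L
Dilution factor = 250.0 / 10.15 = 24.63
[H3PO4]_stock = 0.05106 × 24.63 = 1.258 mol/L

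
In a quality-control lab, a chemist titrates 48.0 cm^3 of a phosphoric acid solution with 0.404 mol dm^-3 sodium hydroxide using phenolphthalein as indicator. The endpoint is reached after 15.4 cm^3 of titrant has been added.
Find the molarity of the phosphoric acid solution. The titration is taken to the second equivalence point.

H3PO4 + 2 NaOH → Na2HPO4 + 2 H2O
n(NaOH) = 0.0154 L × 0.404 mol/L = 6.22 × 10^-3 mol
From the 1:2 mole ratio, n(H3PO4) = 1/2 × 6.22 × 10^-3 = 3.11 × 10^-3 mol
[H3PO4] = 3.11 × 10^-3 mol / 0.0480 L = 0.0648 mol/L

0.0648 mol/L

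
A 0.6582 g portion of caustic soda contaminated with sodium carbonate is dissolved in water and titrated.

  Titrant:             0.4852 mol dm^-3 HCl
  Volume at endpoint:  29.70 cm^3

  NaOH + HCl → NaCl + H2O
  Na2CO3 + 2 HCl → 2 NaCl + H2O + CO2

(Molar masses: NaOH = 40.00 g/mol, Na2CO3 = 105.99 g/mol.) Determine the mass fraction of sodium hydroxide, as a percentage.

n(HCl) = 0.02970 × 0.4852 = 0.01441 mol
Let x = n(NaOH), y = n(Na2CO3).
Titrant: 1x + 2y = 0.01441;  mass: 40.00x + 105.99y = 0.6582
Solving, x = 8.117 × 10^-3 mol, y = 3.147 × 10^-3 mol
mass of NaOH = 8.117 × 10^-3 × 40.00 = 0.3247 g
% NaOH = 0.3247 / 0.6582 × 100 = 49.33 %

49.33 %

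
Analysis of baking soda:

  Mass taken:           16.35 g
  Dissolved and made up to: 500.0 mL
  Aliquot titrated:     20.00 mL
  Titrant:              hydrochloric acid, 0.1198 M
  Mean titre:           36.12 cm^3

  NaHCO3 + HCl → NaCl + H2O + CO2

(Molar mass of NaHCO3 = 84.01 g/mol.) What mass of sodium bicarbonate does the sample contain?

n(HCl) per titration = 0.03612 × 0.1198 = 4.327 × 10^-3 mol
n(NaHCO3) in each aliquot = 4.327 × 10^-3 mol (1:1 ratio)
n(NaHCO3) in the whole flask = 4.327 × 10^-3 × 500.0/20.00 = 0.1082 mol
mass of NaHCO3 = 0.1082 × 84.01 = 9.088 g

9.088 g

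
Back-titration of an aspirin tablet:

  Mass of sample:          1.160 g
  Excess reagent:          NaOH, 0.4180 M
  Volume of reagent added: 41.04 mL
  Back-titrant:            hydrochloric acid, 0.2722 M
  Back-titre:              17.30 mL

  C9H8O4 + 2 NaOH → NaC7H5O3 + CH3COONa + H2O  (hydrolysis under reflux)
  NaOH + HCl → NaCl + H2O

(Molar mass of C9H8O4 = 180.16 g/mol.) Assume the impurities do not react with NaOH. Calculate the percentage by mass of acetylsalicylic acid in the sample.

96.65 %

n(NaOH) added = 0.04104 × 0.4180 = 0.01715 mol
n(HCl) used in back-titration = 0.01730 × 0.2722 = 4.709 × 10^-3 mol
n(NaOH) left over = 4.709 × 10^-3 mol (1:1 ratio)
n(NaOH) consumed by analyte = 0.01715 − 4.709 × 10^-3 = 0.01245 mol
From the 1:2 ratio, n(C9H8O4) = 1/2 × 0.01245 = 6.223 × 10^-3 mol
mass of C9H8O4 = 6.223 × 10^-3 × 180.16 = 1.121 g
% C9H8O4 = 1.121 / 1.160 × 100 = 96.65 %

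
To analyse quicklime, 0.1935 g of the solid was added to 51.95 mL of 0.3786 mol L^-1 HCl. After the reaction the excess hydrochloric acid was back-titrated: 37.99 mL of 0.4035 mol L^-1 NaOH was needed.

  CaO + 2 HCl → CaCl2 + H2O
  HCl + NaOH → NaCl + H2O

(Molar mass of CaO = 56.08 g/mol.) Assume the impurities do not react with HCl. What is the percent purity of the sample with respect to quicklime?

62.88 %

n(HCl) added = 0.05195 × 0.3786 = 0.01967 mol
n(NaOH) used in back-titration = 0.03799 × 0.4035 = 0.01533 mol
n(HCl) left over = 0.01533 mol (1:1 ratio)
n(HCl) consumed by analyte = 0.01967 − 0.01533 = 4.339 × 10^-3 mol
From the 1:2 ratio, n(CaO) = 1/2 × 4.339 × 10^-3 = 2.170 × 10^-3 mol
mass of CaO = 2.170 × 10^-3 × 56.08 = 0.1217 g
% CaO = 0.1217 / 0.1935 × 100 = 62.88 %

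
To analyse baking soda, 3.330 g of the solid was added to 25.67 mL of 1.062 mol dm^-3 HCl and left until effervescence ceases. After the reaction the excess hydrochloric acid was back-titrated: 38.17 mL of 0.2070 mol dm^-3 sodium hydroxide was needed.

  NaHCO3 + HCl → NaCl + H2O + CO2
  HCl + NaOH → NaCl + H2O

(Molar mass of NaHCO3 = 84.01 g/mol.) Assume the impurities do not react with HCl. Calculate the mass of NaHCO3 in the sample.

n(HCl) added = 0.02567 × 1.062 = 0.02726 mol
n(NaOH) used in back-titration = 0.03817 × 0.2070 = 7.901 × 10^-3 mol
n(HCl) left over = 7.901 × 10^-3 mol (1:1 ratio)
n(HCl) consumed by analyte = 0.02726 − 7.901 × 10^-3 = 0.01936 mol
n(NaHCO3) = 0.01936 mol (1:1 ratio)
mass of NaHCO3 = 0.01936 × 84.01 = 1.626 g

1.626 g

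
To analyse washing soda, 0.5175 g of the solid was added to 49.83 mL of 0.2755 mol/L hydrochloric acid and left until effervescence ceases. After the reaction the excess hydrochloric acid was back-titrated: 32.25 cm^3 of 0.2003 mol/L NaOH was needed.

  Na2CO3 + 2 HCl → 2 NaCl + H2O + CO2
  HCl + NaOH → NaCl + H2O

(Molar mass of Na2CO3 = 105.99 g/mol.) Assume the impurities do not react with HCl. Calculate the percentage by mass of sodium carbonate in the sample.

74.43 %

n(HCl) added = 0.04983 × 0.2755 = 0.01373 mol
n(NaOH) used in back-titration = 0.03225 × 0.2003 = 6.460 × 10^-3 mol
n(HCl) left over = 6.460 × 10^-3 mol (1:1 ratio)
n(HCl) consumed by analyte = 0.01373 − 6.460 × 10^-3 = 7.268 × 10^-3 mol
From the 1:2 ratio, n(Na2CO3) = 1/2 × 7.268 × 10^-3 = 3.634 × 10^-3 mol
mass of Na2CO3 = 3.634 × 10^-3 × 105.99 = 0.3852 g
% Na2CO3 = 0.3852 / 0.5175 × 100 = 74.43 %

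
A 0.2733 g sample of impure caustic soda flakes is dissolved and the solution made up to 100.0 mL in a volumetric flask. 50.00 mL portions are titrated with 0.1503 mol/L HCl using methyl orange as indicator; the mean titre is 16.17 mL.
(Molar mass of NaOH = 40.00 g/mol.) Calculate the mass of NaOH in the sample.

NaOH + HCl → NaCl + H2O
n(HCl) per titration = 0.01617 × 0.1503 = 2.430 × 10^-3 mol
n(NaOH) in each aliquot = 2.430 × 10^-3 mol (1:1 ratio)
n(NaOH) in the whole flask = 2.430 × 10^-3 × 100.0/50.00 = 4.861 × 10^-3 mol
mass of NaOH = 4.861 × 10^-3 × 40.00 = 0.1944 g

0.1944 g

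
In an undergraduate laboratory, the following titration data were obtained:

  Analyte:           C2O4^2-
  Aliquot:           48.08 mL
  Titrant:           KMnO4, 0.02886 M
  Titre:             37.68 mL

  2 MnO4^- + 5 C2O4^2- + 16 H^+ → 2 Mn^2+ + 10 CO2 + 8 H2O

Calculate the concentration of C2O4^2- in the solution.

0.05654 M

n(KMnO4) = 0.03768 L × 0.02886 mol/L = 1.087 × 10^-3 mol
From the 5:2 mole ratio, n(C2O4^2-) = 5/2 × 1.087 × 10^-3 = 2.719 × 10^-3 mol
[C2O4^2-] = 2.719 × 10^-3 mol / 0.04808 L = 0.05654 mol/L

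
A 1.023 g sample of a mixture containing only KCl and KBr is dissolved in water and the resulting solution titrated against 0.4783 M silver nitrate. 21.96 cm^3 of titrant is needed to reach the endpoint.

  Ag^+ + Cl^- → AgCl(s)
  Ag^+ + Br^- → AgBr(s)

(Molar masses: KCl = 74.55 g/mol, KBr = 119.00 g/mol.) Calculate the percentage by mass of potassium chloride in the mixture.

n(AgNO3) = 0.02196 × 0.4783 = 0.01050 mol
Let x = n(KCl), y = n(KBr).
Titrant: 1x + 1y = 0.01050;  mass: 74.55x + 119.00y = 1.023
Solving, x = 5.105 × 10^-3 mol, y = 5.399 × 10^-3 mol
mass of KCl = 5.105 × 10^-3 × 74.55 = 0.3806 g
% KCl = 0.3806 / 1.023 × 100 = 37.20 %

37.20 %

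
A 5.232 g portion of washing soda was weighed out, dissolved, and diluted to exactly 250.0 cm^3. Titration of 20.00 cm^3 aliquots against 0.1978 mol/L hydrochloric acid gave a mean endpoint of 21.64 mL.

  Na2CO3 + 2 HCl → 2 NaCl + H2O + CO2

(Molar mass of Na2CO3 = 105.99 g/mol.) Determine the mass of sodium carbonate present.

n(HCl) per titration = 0.02164 × 0.1978 = 4.280 × 10^-3 mol
From the 1:2 ratio, n(Na2CO3) in each aliquot = 1/2 × 4.280 × 10^-3 = 2.140 × 10^-3 mol
n(Na2CO3) in the whole flask = 2.140 × 10^-3 × 250.0/20.00 = 0.02675 mol
mass of Na2CO3 = 0.02675 × 105.99 = 2.835 g

2.835 g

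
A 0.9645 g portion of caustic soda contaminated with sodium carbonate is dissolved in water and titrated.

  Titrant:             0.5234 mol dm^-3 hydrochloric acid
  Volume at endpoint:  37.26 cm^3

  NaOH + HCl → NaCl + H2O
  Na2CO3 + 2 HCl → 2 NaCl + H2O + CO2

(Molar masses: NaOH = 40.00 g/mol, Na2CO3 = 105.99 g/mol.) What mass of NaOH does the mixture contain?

0.2124 g

n(HCl) = 0.03726 × 0.5234 = 0.01950 mol
Let x = n(NaOH), y = n(Na2CO3).
Titrant: 1x + 2y = 0.01950;  mass: 40.00x + 105.99y = 0.9645
Solving, x = 5.310 × 10^-3 mol, y = 7.096 × 10^-3 mol
mass of NaOH = 5.310 × 10^-3 × 40.00 = 0.2124 g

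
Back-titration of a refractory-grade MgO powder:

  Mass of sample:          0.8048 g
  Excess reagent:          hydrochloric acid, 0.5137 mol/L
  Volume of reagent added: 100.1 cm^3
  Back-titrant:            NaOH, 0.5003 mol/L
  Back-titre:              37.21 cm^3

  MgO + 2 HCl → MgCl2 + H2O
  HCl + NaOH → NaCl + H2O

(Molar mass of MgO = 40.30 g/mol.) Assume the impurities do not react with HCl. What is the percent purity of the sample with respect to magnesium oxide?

n(HCl) added = 0.1001 × 0.5137 = 0.05142 mol
n(NaOH) used in back-titration = 0.03721 × 0.5003 = 0.01862 mol
n(HCl) left over = 0.01862 mol (1:1 ratio)
n(HCl) consumed by analyte = 0.05142 − 0.01862 = 0.03281 mol
From the 1:2 ratio, n(MgO) = 1/2 × 0.03281 = 0.01640 mol
mass of MgO = 0.01640 × 40.30 = 0.6610 g
% MgO = 0.6610 / 0.8048 × 100 = 82.14 %

82.14 %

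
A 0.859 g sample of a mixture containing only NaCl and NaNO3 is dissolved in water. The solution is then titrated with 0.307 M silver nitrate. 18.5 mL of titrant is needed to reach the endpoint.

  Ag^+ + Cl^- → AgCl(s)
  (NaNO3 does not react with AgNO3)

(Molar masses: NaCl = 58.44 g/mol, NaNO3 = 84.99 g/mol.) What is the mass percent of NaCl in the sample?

38.6 %

n(AgNO3) = 0.0185 × 0.307 = 5.68 × 10^-3 mol
Let x = n(NaCl), y = n(NaNO3).
Titrant: 1x = 5.68 × 10^-3;  mass: 58.44x + 84.99y = 0.859
Solving, x = 5.68 × 10^-3 mol, y = 6.20 × 10^-3 mol
mass of NaCl = 5.68 × 10^-3 × 58.44 = 0.332 g
% NaCl = 0.332 / 0.859 × 100 = 38.6 %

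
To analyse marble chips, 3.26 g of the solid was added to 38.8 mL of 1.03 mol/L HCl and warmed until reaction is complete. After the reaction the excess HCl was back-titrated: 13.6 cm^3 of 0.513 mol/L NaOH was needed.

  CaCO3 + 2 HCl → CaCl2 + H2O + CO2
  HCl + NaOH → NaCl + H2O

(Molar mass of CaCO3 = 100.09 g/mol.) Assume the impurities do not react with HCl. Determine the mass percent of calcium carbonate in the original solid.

50.6 %

n(HCl) added = 0.0388 × 1.03 = 0.0400 mol
n(NaOH) used in back-titration = 0.0136 × 0.513 = 6.98 × 10^-3 mol
n(HCl) left over = 6.98 × 10^-3 mol (1:1 ratio)
n(HCl) consumed by analyte = 0.0400 − 6.98 × 10^-3 = 0.0330 mol
From the 1:2 ratio, n(CaCO3) = 1/2 × 0.0330 = 0.0165 mol
mass of CaCO3 = 0.0165 × 100.09 = 1.65 g
% CaCO3 = 1.65 / 3.26 × 100 = 50.6 %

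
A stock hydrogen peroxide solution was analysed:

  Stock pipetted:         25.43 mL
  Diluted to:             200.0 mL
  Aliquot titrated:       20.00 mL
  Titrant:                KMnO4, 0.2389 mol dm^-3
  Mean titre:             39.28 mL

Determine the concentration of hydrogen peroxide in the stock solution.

9.225 mol/L

2 MnO4^- + 5 H2O2 + 6 H^+ → 2 Mn^2+ + 5 O2 + 8 H2O
n(KMnO4) = 0.03928 × 0.2389 = 9.384 × 10^-3 mol
From the 5:2 ratio, n(H2O2) in the aliquot = 5/2 × 9.384 × 10^-3 = 0.02346 mol
[H2O2]_dilute = 0.02346 / 0.02000 = 1.173 mol/L
Dilution factor = 200.0 / 25.43 = 7.865
[H2O2]_stock = 1.173 × 7.865 = 9.225 mol/L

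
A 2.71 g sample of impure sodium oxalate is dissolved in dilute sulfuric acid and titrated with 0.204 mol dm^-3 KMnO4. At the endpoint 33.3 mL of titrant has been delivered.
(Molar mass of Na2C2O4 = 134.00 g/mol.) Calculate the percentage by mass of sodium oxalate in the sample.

84.0 %

2 MnO4^- + 5 C2O4^2- + 16 H^+ → 2 Mn^2+ + 10 CO2 + 8 H2O
n(KMnO4) = 0.0333 L × 0.204 mol/L = 6.79 × 10^-3 mol
From the 5:2 ratio, n(Na2C2O4) = 5/2 × 6.79 × 10^-3 = 0.0170 mol
mass of Na2C2O4 = 0.0170 × 134.00 g/mol = 2.28 g
% Na2C2O4 = 2.28 / 2.71 × 100 = 84.0 %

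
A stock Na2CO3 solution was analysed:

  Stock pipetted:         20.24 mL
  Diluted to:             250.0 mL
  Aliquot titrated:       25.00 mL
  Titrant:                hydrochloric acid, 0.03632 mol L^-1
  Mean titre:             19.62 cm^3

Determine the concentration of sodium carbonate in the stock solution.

Na2CO3 + 2 HCl → 2 NaCl + H2O + CO2
n(HCl) = 0.01962 × 0.03632 = 7.126 × 10^-4 mol
From the 1:2 ratio, n(Na2CO3) in the aliquot = 1/2 × 7.126 × 10^-4 = 3.563 × 10^-4 mol
[Na2CO3]_dilute = 3.563 × 10^-4 / 0.02500 = 0.01425 mol/L
Dilution factor = 250.0 / 20.24 = 12.35
[Na2CO3]_stock = 0.01425 × 12.35 = 0.1760 mol/L

0.1760 mol/L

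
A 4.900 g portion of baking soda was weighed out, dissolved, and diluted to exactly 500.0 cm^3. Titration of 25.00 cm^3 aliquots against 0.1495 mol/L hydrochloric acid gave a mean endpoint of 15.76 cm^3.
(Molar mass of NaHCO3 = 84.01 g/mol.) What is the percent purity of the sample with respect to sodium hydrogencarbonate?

80.79 %

NaHCO3 + HCl → NaCl + H2O + CO2
n(HCl) per titration = 0.01576 × 0.1495 = 2.356 × 10^-3 mol
n(NaHCO3) in each aliquot = 2.356 × 10^-3 mol (1:1 ratio)
n(NaHCO3) in the whole flask = 2.356 × 10^-3 × 500.0/25.00 = 0.04712 mol
mass of NaHCO3 = 0.04712 × 84.01 = 3.959 g
% NaHCO3 = 3.959 / 4.900 × 100 = 80.79 %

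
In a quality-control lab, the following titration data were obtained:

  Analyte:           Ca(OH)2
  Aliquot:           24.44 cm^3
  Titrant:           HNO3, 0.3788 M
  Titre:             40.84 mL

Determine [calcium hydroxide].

Ca(OH)2 + 2 HNO3 → Ca(NO3)2 + 2 H2O
n(HNO3) = 0.04084 L × 0.3788 mol/L = 0.01547 mol
From the 1:2 mole ratio, n(Ca(OH)2) = 1/2 × 0.01547 = 7.735 × 10^-3 mol
[Ca(OH)2] = 7.735 × 10^-3 mol / 0.02444 L = 0.3165 mol/L

0.3165 M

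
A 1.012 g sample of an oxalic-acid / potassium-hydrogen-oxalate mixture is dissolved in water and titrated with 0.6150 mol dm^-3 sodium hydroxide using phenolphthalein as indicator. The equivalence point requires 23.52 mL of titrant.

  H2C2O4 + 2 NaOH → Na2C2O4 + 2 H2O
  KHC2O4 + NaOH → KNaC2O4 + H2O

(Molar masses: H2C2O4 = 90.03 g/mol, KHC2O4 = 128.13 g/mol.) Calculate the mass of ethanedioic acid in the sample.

0.4557 g

n(NaOH) = 0.02352 × 0.6150 = 0.01446 mol
Let x = n(H2C2O4), y = n(KHC2O4).
Titrant: 2x + 1y = 0.01446;  mass: 90.03x + 128.13y = 1.012
Solving, x = 5.062 × 10^-3 mol, y = 4.342 × 10^-3 mol
mass of H2C2O4 = 5.062 × 10^-3 × 90.03 = 0.4557 g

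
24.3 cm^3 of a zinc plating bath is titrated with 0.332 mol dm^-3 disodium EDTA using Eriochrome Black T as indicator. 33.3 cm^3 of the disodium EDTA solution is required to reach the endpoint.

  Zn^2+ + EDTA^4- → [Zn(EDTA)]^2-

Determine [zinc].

n(EDTA) = 0.0333 L × 0.332 mol/L = 0.0111 mol
n(Zn2+) = 0.0111 mol (1:1 mole ratio)
[Zn2+] = 0.0111 mol / 0.0243 L = 0.455 mol/L

0.455 mol/L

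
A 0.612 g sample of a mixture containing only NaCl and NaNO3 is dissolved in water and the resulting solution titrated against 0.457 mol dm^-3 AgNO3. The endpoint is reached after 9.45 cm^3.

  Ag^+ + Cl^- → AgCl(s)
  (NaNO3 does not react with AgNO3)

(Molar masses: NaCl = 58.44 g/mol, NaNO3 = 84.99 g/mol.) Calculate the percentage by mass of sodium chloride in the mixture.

n(AgNO3) = 0.00945 × 0.457 = 4.32 × 10^-3 mol
Let x = n(NaCl), y = n(NaNO3).
Titrant: 1x = 4.32 × 10^-3;  mass: 58.44x + 84.99y = 0.612
Solving, x = 4.32 × 10^-3 mol, y = 4.23 × 10^-3 mol
mass of NaCl = 4.32 × 10^-3 × 58.44 = 0.252 g
% NaCl = 0.252 / 0.612 × 100 = 41.2 %

41.2 %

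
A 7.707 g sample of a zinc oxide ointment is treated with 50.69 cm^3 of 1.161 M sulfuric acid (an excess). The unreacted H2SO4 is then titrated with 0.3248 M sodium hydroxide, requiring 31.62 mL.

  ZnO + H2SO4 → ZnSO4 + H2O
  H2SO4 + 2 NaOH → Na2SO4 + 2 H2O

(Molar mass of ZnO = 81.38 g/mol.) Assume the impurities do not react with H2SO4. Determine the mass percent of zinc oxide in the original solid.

56.72 %

n(H2SO4) added = 0.05069 × 1.161 = 0.05885 mol
n(NaOH) used in back-titration = 0.03162 × 0.3248 = 0.01027 mol
From the 1:2 ratio, n(H2SO4) left over = 1/2 × 0.01027 = 5.135 × 10^-3 mol
n(H2SO4) consumed by analyte = 0.05885 − 5.135 × 10^-3 = 0.05372 mol
n(ZnO) = 0.05372 mol (1:1 ratio)
mass of ZnO = 0.05372 × 81.38 = 4.371 g
% ZnO = 4.371 / 7.707 × 100 = 56.72 %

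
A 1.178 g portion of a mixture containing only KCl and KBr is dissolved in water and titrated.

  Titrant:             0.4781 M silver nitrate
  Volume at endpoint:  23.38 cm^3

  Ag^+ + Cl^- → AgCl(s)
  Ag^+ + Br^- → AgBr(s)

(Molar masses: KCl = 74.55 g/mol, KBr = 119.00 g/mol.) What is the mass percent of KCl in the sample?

n(AgNO3) = 0.02338 × 0.4781 = 0.01118 mol
Let x = n(KCl), y = n(KBr).
Titrant: 1x + 1y = 0.01118;  mass: 74.55x + 119.00y = 1.178
Solving, x = 3.424 × 10^-3 mol, y = 7.754 × 10^-3 mol
mass of KCl = 3.424 × 10^-3 × 74.55 = 0.2552 g
% KCl = 0.2552 / 1.178 × 100 = 21.67 %

21.67 %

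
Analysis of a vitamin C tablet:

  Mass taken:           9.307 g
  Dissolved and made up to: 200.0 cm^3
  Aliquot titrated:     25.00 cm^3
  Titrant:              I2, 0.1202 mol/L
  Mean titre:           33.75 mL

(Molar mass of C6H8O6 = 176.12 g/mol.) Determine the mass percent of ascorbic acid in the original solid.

C6H8O6 + I2 → C6H6O6 + 2 HI
n(I2) per titration = 0.03375 × 0.1202 = 4.057 × 10^-3 mol
n(C6H8O6) in each aliquot = 4.057 × 10^-3 mol (1:1 ratio)
n(C6H8O6) in the whole flask = 4.057 × 10^-3 × 200.0/25.00 = 0.03245 mol
mass of C6H8O6 = 0.03245 × 176.12 = 5.716 g
% C6H8O6 = 5.716 / 9.307 × 100 = 61.41 %

61.41 %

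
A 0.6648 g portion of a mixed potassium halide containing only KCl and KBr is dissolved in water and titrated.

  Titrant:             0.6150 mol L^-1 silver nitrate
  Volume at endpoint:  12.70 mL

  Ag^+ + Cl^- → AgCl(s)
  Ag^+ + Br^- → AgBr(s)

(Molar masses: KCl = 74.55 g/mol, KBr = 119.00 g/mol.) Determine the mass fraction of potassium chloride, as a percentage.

n(AgNO3) = 0.01270 × 0.6150 = 7.810 × 10^-3 mol
Let x = n(KCl), y = n(KBr).
Titrant: 1x + 1y = 7.810 × 10^-3;  mass: 74.55x + 119.00y = 0.6648
Solving, x = 5.954 × 10^-3 mol, y = 1.857 × 10^-3 mol
mass of KCl = 5.954 × 10^-3 × 74.55 = 0.4439 g
% KCl = 0.4439 / 0.6648 × 100 = 66.77 %

66.77 %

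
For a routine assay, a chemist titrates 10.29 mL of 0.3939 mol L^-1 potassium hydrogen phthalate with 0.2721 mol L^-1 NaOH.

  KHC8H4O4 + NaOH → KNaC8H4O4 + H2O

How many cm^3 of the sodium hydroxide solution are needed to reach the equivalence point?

14.90 mL

n(KHC8H4O4) = 0.01029 L × 0.3939 mol/L = 4.053 × 10^-3 mol
n(NaOH) = 4.053 × 10^-3 mol (1:1 stoichiometry)
V(NaOH) = 4.053 × 10^-3 mol / 0.2721 mol/L = 0.01490 L = 14.90 mL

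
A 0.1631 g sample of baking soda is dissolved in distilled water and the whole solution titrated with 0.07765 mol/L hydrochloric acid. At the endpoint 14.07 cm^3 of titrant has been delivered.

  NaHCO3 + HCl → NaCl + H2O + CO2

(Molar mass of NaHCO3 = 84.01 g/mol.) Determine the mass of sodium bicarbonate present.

0.09178 g

n(HCl) = 0.01407 L × 0.07765 mol/L = 1.093 × 10^-3 mol
n(NaHCO3) = 1.093 × 10^-3 mol (1:1 ratio)
mass of NaHCO3 = 1.093 × 10^-3 × 84.01 g/mol = 0.09178 g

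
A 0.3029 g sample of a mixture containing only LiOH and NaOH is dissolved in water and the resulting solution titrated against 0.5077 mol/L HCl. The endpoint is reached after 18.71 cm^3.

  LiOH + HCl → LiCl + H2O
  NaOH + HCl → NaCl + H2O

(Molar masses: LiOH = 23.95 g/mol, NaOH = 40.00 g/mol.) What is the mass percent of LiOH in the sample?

n(HCl) = 0.01871 × 0.5077 = 9.499 × 10^-3 mol
Let x = n(LiOH), y = n(NaOH).
Titrant: 1x + 1y = 9.499 × 10^-3;  mass: 23.95x + 40.00y = 0.3029
Solving, x = 4.801 × 10^-3 mol, y = 4.698 × 10^-3 mol
mass of LiOH = 4.801 × 10^-3 × 23.95 = 0.1150 g
% LiOH = 0.1150 / 0.3029 × 100 = 37.96 %

37.96 %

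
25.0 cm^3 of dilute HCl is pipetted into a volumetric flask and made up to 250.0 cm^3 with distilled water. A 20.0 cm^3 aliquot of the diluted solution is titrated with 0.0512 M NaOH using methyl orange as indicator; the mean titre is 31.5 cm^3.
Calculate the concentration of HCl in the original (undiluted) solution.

0.806 M

HCl + NaOH → NaCl + H2O
n(NaOH) = 0.0315 × 0.0512 = 1.61 × 10^-3 mol
n(HCl) in the aliquot = 1.61 × 10^-3 mol (1:1 ratio)
[HCl]_dilute = 1.61 × 10^-3 / 0.0200 = 0.0806 mol/L
Dilution factor = 250.0 / 25.0 = 10.00
[HCl]_stock = 0.0806 × 10.00 = 0.806 mol/L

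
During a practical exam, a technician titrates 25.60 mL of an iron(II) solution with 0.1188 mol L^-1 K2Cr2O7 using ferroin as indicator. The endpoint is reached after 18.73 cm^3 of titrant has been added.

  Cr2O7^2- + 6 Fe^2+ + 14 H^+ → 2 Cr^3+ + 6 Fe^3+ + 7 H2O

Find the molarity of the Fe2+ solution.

0.5215 mol/L

n(K2Cr2O7) = 0.01873 L × 0.1188 mol/L = 2.225 × 10^-3 mol
From the 6:1 mole ratio, n(Fe2+) = 6/1 × 2.225 × 10^-3 = 0.01335 mol
[Fe2+] = 0.01335 mol / 0.02560 L = 0.5215 mol/L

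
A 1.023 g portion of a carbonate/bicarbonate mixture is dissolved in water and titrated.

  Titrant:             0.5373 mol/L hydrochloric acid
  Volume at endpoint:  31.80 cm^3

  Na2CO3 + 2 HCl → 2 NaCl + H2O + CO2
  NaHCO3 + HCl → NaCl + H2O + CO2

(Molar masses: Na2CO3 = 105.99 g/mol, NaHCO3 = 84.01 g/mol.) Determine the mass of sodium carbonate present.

n(HCl) = 0.03180 × 0.5373 = 0.01709 mol
Let x = n(Na2CO3), y = n(NaHCO3).
Titrant: 2x + 1y = 0.01709;  mass: 105.99x + 84.01y = 1.023
Solving, x = 6.649 × 10^-3 mol, y = 3.789 × 10^-3 mol
mass of Na2CO3 = 6.649 × 10^-3 × 105.99 = 0.7047 g

0.7047 g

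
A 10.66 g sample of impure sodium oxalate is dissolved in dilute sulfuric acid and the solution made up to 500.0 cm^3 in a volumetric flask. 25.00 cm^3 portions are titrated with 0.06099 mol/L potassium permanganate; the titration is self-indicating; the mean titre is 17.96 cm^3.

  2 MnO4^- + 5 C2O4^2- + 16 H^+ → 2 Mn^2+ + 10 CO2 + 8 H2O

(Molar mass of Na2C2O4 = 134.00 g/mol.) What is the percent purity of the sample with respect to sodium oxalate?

68.85 %

n(KMnO4) per titration = 0.01796 × 0.06099 = 1.095 × 10^-3 mol
From the 5:2 ratio, n(Na2C2O4) in each aliquot = 5/2 × 1.095 × 10^-3 = 2.738 × 10^-3 mol
n(Na2C2O4) in the whole flask = 2.738 × 10^-3 × 500.0/25.00 = 0.05477 mol
mass of Na2C2O4 = 0.05477 × 134.00 = 7.339 g
% Na2C2O4 = 7.339 / 10.66 × 100 = 68.85 %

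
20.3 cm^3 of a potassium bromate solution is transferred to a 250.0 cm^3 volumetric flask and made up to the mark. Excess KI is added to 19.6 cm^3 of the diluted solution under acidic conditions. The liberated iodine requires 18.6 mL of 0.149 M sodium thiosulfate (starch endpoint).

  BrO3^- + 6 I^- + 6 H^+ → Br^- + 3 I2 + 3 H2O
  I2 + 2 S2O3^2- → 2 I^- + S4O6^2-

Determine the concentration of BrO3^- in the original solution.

n(S2O3^2-) = 0.0186 × 0.149 = 2.77 × 10^-3 mol
n(I2) = n(S2O3^2-)/2 = 1.39 × 10^-3 mol
From the 1:3 ratio, n(BrO3^-) in the aliquot = 1/3 × 1.39 × 10^-3 = 4.62 × 10^-4 mol
[BrO3^-]_dilute = 4.62 × 10^-4 / 0.0196 = 0.0236 mol/L
[BrO3^-]_original = 0.0236 × 250.0/20.3 = 0.290 mol/L

0.290 M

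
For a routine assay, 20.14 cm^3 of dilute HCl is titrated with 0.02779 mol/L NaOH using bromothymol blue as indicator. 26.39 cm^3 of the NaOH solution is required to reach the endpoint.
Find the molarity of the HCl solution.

HCl + NaOH → NaCl + H2O
n(NaOH) = 0.02639 L × 0.02779 mol/L = 7.334 × 10^-4 mol
n(HCl) = 7.334 × 10^-4 mol (1:1 mole ratio)
[HCl] = 7.334 × 10^-4 mol / 0.02014 L = 0.03641 mol/L

0.03641 mol/L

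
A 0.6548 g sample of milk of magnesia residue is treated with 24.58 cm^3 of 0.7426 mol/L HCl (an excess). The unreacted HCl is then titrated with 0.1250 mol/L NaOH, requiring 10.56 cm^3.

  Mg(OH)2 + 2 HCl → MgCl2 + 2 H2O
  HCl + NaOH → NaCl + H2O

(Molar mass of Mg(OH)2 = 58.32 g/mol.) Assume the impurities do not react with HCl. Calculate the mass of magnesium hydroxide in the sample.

0.4938 g

n(HCl) added = 0.02458 × 0.7426 = 0.01825 mol
n(NaOH) used in back-titration = 0.01056 × 0.1250 = 1.320 × 10^-3 mol
n(HCl) left over = 1.320 × 10^-3 mol (1:1 ratio)
n(HCl) consumed by analyte = 0.01825 − 1.320 × 10^-3 = 0.01693 mol
From the 1:2 ratio, n(Mg(OH)2) = 1/2 × 0.01693 = 8.467 × 10^-3 mol
mass of Mg(OH)2 = 8.467 × 10^-3 × 58.32 = 0.4938 g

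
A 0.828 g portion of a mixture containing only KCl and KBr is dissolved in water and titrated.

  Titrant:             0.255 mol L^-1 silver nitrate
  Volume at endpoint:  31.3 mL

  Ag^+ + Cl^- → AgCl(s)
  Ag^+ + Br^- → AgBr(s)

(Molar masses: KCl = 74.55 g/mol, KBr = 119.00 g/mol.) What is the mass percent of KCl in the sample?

24.7 %

n(AgNO3) = 0.0313 × 0.255 = 7.98 × 10^-3 mol
Let x = n(KCl), y = n(KBr).
Titrant: 1x + 1y = 7.98 × 10^-3;  mass: 74.55x + 119.00y = 0.828
Solving, x = 2.74 × 10^-3 mol, y = 5.24 × 10^-3 mol
mass of KCl = 2.74 × 10^-3 × 74.55 = 0.204 g
% KCl = 0.204 / 0.828 × 100 = 24.7 %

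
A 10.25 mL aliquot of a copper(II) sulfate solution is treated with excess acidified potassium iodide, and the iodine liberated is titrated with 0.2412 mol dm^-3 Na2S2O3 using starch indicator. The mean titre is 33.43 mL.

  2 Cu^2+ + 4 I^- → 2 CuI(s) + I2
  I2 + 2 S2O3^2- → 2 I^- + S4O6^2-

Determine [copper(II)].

0.7867 mol/L

n(S2O3^2-) = 0.03343 × 0.2412 = 8.063 × 10^-3 mol
n(I2) = n(S2O3^2-)/2 = 4.032 × 10^-3 mol
From the 2:1 ratio, n(Cu2+) in the aliquot = 2/1 × 4.032 × 10^-3 = 8.063 × 10^-3 mol
[Cu2+] = 8.063 × 10^-3 / 0.01025 = 0.7867 mol/L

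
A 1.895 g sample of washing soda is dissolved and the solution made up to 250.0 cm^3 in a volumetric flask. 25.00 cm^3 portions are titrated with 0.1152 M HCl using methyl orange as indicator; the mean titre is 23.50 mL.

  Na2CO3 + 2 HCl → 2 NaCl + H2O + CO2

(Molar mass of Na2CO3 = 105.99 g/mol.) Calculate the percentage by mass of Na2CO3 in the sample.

n(HCl) per titration = 0.02350 × 0.1152 = 2.707 × 10^-3 mol
From the 1:2 ratio, n(Na2CO3) in each aliquot = 1/2 × 2.707 × 10^-3 = 1.354 × 10^-3 mol
n(Na2CO3) in the whole flask = 1.354 × 10^-3 × 250.0/25.00 = 0.01354 mol
mass of Na2CO3 = 0.01354 × 105.99 = 1.435 g
% Na2CO3 = 1.435 / 1.895 × 100 = 75.71 %

75.71 %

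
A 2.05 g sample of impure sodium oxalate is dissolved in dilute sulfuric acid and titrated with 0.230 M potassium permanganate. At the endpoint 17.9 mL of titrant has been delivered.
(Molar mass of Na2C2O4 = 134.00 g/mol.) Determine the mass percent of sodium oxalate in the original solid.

2 MnO4^- + 5 C2O4^2- + 16 H^+ → 2 Mn^2+ + 10 CO2 + 8 H2O
n(KMnO4) = 0.0179 L × 0.230 mol/L = 4.12 × 10^-3 mol
From the 5:2 ratio, n(Na2C2O4) = 5/2 × 4.12 × 10^-3 = 0.0103 mol
mass of Na2C2O4 = 0.0103 × 134.00 g/mol = 1.38 g
% Na2C2O4 = 1.38 / 2.05 × 100 = 67.3 %

67.3 %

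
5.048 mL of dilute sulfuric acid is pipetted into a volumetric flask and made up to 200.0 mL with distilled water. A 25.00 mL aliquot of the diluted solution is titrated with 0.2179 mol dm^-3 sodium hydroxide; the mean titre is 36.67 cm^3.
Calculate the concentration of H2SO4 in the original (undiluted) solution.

H2SO4 + 2 NaOH → Na2SO4 + 2 H2O
n(NaOH) = 0.03667 × 0.2179 = 7.990 × 10^-3 mol
From the 1:2 ratio, n(H2SO4) in the aliquot = 1/2 × 7.990 × 10^-3 = 3.995 × 10^-3 mol
[H2SO4]_dilute = 3.995 × 10^-3 / 0.02500 = 0.1598 mol/L
Dilution factor = 200.0 / 5.048 = 39.62
[H2SO4]_stock = 0.1598 × 39.62 = 6.332 mol/L

6.332 mol/L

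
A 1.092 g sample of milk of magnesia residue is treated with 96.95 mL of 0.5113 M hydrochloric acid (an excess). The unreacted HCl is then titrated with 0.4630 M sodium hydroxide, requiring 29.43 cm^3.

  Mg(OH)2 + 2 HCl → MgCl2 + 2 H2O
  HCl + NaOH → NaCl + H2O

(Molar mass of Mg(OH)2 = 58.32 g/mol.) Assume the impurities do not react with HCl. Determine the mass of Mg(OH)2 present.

1.048 g

n(HCl) added = 0.09695 × 0.5113 = 0.04957 mol
n(NaOH) used in back-titration = 0.02943 × 0.4630 = 0.01363 mol
n(HCl) left over = 0.01363 mol (1:1 ratio)
n(HCl) consumed by analyte = 0.04957 − 0.01363 = 0.03594 mol
From the 1:2 ratio, n(Mg(OH)2) = 1/2 × 0.03594 = 0.01797 mol
mass of Mg(OH)2 = 0.01797 × 58.32 = 1.048 g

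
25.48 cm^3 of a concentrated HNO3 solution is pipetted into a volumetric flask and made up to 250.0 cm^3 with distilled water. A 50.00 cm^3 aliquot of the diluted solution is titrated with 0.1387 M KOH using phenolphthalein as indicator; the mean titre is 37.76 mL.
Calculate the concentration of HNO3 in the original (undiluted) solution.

1.028 M

HNO3 + KOH → KNO3 + H2O
n(KOH) = 0.03776 × 0.1387 = 5.237 × 10^-3 mol
n(HNO3) in the aliquot = 5.237 × 10^-3 mol (1:1 ratio)
[HNO3]_dilute = 5.237 × 10^-3 / 0.05000 = 0.1047 mol/L
Dilution factor = 250.0 / 25.48 = 9.812
[HNO3]_stock = 0.1047 × 9.812 = 1.028 mol/L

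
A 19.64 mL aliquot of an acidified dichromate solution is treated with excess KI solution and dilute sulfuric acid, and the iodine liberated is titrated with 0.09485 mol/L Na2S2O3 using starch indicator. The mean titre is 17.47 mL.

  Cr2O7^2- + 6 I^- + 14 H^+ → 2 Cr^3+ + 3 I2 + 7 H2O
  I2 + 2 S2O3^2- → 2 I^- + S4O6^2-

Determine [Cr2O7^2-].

n(S2O3^2-) = 0.01747 × 0.09485 = 1.657 × 10^-3 mol
n(I2) = n(S2O3^2-)/2 = 8.285 × 10^-4 mol
From the 1:3 ratio, n(Cr2O7^2-) in the aliquot = 1/3 × 8.285 × 10^-4 = 2.762 × 10^-4 mol
[Cr2O7^2-] = 2.762 × 10^-4 / 0.01964 = 0.01406 mol/L

0.01406 mol/L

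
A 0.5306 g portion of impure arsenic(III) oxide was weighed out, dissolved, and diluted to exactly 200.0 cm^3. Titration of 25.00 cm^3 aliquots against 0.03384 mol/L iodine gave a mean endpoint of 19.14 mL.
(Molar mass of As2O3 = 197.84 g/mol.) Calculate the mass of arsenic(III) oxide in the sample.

As2O3 + 2 I2 + 2 H2O → As2O5 + 4 HI
n(I2) per titration = 0.01914 × 0.03384 = 6.477 × 10^-4 mol
From the 1:2 ratio, n(As2O3) in each aliquot = 1/2 × 6.477 × 10^-4 = 3.238 × 10^-4 mol
n(As2O3) in the whole flask = 3.238 × 10^-4 × 200.0/25.00 = 2.591 × 10^-3 mol
mass of As2O3 = 2.591 × 10^-3 × 197.84 = 0.5126 g

0.5126 g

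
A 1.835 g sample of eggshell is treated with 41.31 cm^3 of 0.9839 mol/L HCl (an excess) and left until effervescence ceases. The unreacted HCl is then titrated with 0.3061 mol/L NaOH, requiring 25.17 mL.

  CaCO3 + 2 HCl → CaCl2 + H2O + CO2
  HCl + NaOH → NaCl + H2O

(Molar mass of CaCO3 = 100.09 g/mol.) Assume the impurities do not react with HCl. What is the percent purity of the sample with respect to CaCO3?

n(HCl) added = 0.04131 × 0.9839 = 0.04064 mol
n(NaOH) used in back-titration = 0.02517 × 0.3061 = 7.705 × 10^-3 mol
n(HCl) left over = 7.705 × 10^-3 mol (1:1 ratio)
n(HCl) consumed by analyte = 0.04064 − 7.705 × 10^-3 = 0.03294 mol
From the 1:2 ratio, n(CaCO3) = 1/2 × 0.03294 = 0.01647 mol
mass of CaCO3 = 0.01647 × 100.09 = 1.649 g
% CaCO3 = 1.649 / 1.835 × 100 = 89.84 %

89.84 %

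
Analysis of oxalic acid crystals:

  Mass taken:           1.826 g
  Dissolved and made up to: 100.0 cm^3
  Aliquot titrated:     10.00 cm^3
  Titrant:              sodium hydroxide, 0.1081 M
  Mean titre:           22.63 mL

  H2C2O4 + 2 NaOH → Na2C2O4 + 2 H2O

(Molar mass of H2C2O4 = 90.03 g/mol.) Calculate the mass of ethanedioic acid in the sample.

1.101 g

n(NaOH) per titration = 0.02263 × 0.1081 = 2.446 × 10^-3 mol
From the 1:2 ratio, n(H2C2O4) in each aliquot = 1/2 × 2.446 × 10^-3 = 1.223 × 10^-3 mol
n(H2C2O4) in the whole flask = 1.223 × 10^-3 × 100.0/10.00 = 0.01223 mol
mass of H2C2O4 = 0.01223 × 90.03 = 1.101 g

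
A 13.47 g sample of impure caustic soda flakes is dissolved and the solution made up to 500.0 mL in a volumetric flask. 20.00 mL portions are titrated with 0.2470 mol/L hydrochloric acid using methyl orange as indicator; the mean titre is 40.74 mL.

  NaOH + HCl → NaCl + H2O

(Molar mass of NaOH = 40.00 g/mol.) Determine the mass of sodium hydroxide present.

10.06 g

n(HCl) per titration = 0.04074 × 0.2470 = 0.01006 mol
n(NaOH) in each aliquot = 0.01006 mol (1:1 ratio)
n(NaOH) in the whole flask = 0.01006 × 500.0/20.00 = 0.2516 mol
mass of NaOH = 0.2516 × 40.00 = 10.06 g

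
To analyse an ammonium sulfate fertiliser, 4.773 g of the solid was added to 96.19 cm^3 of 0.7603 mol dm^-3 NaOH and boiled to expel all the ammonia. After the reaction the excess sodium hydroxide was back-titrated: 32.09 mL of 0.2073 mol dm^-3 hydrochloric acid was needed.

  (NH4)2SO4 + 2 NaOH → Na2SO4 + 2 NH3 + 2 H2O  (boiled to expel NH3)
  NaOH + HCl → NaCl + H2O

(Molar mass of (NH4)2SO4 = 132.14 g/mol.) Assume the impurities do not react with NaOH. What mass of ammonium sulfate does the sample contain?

n(NaOH) added = 0.09619 × 0.7603 = 0.07313 mol
n(HCl) used in back-titration = 0.03209 × 0.2073 = 6.652 × 10^-3 mol
n(NaOH) left over = 6.652 × 10^-3 mol (1:1 ratio)
n(NaOH) consumed by analyte = 0.07313 − 6.652 × 10^-3 = 0.06648 mol
From the 1:2 ratio, n((NH4)2SO4) = 1/2 × 0.06648 = 0.03324 mol
mass of (NH4)2SO4 = 0.03324 × 132.14 = 4.392 g

4.392 g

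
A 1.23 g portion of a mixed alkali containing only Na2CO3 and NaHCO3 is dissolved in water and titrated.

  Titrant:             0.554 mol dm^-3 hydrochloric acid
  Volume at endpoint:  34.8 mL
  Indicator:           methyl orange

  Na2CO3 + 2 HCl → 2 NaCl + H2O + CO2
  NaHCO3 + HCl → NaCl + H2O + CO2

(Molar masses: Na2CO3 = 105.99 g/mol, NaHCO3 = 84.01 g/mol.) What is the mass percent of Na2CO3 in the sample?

54.1 %

n(HCl) = 0.0348 × 0.554 = 0.0193 mol
Let x = n(Na2CO3), y = n(NaHCO3).
Titrant: 2x + 1y = 0.0193;  mass: 105.99x + 84.01y = 1.23
Solving, x = 6.28 × 10^-3 mol, y = 6.72 × 10^-3 mol
mass of Na2CO3 = 6.28 × 10^-3 × 105.99 = 0.666 g
% Na2CO3 = 0.666 / 1.23 × 100 = 54.1 %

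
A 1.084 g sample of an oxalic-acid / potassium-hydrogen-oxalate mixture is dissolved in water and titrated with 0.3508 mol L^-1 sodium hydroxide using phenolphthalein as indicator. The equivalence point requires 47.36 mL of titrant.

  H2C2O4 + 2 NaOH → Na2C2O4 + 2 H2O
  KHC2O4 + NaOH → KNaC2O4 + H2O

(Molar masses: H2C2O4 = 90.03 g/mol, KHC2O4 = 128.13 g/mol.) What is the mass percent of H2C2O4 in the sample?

52.20 %

n(NaOH) = 0.04736 × 0.3508 = 0.01661 mol
Let x = n(H2C2O4), y = n(KHC2O4).
Titrant: 2x + 1y = 0.01661;  mass: 90.03x + 128.13y = 1.084
Solving, x = 6.285 × 10^-3 mol, y = 4.044 × 10^-3 mol
mass of H2C2O4 = 6.285 × 10^-3 × 90.03 = 0.5658 g
% H2C2O4 = 0.5658 / 1.084 × 100 = 52.20 %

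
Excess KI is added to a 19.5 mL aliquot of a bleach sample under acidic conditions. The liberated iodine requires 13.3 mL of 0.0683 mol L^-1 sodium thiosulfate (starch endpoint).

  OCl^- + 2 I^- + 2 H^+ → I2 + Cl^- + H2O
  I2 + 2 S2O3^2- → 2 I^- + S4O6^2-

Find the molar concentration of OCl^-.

0.0233 mol/L

n(S2O3^2-) = 0.0133 × 0.0683 = 9.08 × 10^-4 mol
n(I2) = n(S2O3^2-)/2 = 4.54 × 10^-4 mol
n(OCl^-) in the aliquot = 4.54 × 10^-4 mol (1:1 ratio)
[OCl^-] = 4.54 × 10^-4 / 0.0195 = 0.0233 mol/L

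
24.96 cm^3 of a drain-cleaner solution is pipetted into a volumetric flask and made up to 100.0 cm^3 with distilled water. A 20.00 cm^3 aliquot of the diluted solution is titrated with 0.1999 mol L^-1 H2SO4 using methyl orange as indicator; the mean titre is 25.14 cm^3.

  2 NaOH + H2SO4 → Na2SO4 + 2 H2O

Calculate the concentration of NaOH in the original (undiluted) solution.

n(H2SO4) = 0.02514 × 0.1999 = 5.025 × 10^-3 mol
From the 2:1 ratio, n(NaOH) in the aliquot = 2/1 × 5.025 × 10^-3 = 0.01005 mol
[NaOH]_dilute = 0.01005 / 0.02000 = 0.5025 mol/L
Dilution factor = 100.0 / 24.96 = 4.006
[NaOH]_stock = 0.5025 × 4.006 = 2.013 mol/L

2.013 mol/L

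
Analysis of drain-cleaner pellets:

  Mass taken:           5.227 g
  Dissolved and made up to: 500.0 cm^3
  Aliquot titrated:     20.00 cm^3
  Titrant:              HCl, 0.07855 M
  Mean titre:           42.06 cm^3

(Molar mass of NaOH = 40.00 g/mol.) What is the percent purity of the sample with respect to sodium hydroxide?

NaOH + HCl → NaCl + H2O
n(HCl) per titration = 0.04206 × 0.07855 = 3.304 × 10^-3 mol
n(NaOH) in each aliquot = 3.304 × 10^-3 mol (1:1 ratio)
n(NaOH) in the whole flask = 3.304 × 10^-3 × 500.0/20.00 = 0.08260 mol
mass of NaOH = 0.08260 × 40.00 = 3.304 g
% NaOH = 3.304 / 5.227 × 100 = 63.21 %

63.21 %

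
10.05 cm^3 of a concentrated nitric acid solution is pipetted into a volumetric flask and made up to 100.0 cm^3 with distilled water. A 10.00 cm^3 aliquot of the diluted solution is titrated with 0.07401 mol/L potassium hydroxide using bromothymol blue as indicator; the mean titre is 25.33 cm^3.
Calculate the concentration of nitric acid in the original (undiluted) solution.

1.865 mol/L

HNO3 + KOH → KNO3 + H2O
n(KOH) = 0.02533 × 0.07401 = 1.875 × 10^-3 mol
n(HNO3) in the aliquot = 1.875 × 10^-3 mol (1:1 ratio)
[HNO3]_dilute = 1.875 × 10^-3 / 0.01000 = 0.1875 mol/L
Dilution factor = 100.0 / 10.05 = 9.950
[HNO3]_stock = 0.1875 × 9.950 = 1.865 mol/L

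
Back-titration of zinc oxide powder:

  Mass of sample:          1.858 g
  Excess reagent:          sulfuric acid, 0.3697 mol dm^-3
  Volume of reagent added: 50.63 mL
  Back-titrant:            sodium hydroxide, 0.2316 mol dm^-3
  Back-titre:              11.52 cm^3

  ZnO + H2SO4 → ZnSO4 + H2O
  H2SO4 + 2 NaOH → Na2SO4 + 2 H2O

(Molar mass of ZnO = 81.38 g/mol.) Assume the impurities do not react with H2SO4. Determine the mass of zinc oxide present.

n(H2SO4) added = 0.05063 × 0.3697 = 0.01872 mol
n(NaOH) used in back-titration = 0.01152 × 0.2316 = 2.668 × 10^-3 mol
From the 1:2 ratio, n(H2SO4) left over = 1/2 × 2.668 × 10^-3 = 1.334 × 10^-3 mol
n(H2SO4) consumed by analyte = 0.01872 − 1.334 × 10^-3 = 0.01738 mol
n(ZnO) = 0.01738 mol (1:1 ratio)
mass of ZnO = 0.01738 × 81.38 = 1.415 g

1.415 g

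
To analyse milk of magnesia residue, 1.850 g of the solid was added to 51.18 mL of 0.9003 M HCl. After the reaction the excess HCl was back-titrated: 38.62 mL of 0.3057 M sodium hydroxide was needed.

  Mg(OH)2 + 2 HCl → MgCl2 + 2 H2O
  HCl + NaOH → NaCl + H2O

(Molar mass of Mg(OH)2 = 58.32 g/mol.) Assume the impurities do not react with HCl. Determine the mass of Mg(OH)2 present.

0.9993 g

n(HCl) added = 0.05118 × 0.9003 = 0.04608 mol
n(NaOH) used in back-titration = 0.03862 × 0.3057 = 0.01181 mol
n(HCl) left over = 0.01181 mol (1:1 ratio)
n(HCl) consumed by analyte = 0.04608 − 0.01181 = 0.03427 mol
From the 1:2 ratio, n(Mg(OH)2) = 1/2 × 0.03427 = 0.01714 mol
mass of Mg(OH)2 = 0.01714 × 58.32 = 0.9993 g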